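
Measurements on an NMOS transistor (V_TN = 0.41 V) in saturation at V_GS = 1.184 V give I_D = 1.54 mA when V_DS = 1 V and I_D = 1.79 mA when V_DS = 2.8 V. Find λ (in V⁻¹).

λ = 0.0991 V⁻¹

With V_GS fixed, I_D ∝ (1 + λ V_DS) in saturation, so I_D2/I_D1 = (1 + λ V_DS2)/(1 + λ V_DS1).
1.79/1.54 = 1.162 = (1 + 2.8 λ)/(1 + 1 λ).
Solving: λ (I_D1 V_DS2 − I_D2 V_DS1) = I_D2 − I_D1, so λ = (1.79 − 1.54) / (1.54 × 2.8 − 1.79 × 1) = 0.25 / 2.52 = 0.0991 V⁻¹.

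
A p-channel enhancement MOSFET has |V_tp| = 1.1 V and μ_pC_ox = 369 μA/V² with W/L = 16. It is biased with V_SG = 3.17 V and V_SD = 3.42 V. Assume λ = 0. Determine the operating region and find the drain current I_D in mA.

Saturation; I_D = 12.6 mA

k_p = μ_pC_ox · (W/L) = 5.904 mA/V².
V_ov = V_SG − |V_tp| = 3.17 − 1.1 = 2.07 V.
Since V_SD = 3.42 V ≥ V_ov = 2.07 V, the device is in saturation.
I_D = ½ k_p V_ov² = 0.5 × 5.904 × 2.07² = 12.6 mA.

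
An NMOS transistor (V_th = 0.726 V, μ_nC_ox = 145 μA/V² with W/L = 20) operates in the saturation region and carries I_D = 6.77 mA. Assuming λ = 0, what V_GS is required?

k_n = μ_nC_ox · (W/L) = 2.9 mA/V².
In saturation I_D = ½ k_n (V_GS − V_th)², so V_GS − V_th = √(2 I_D / k_n) = √(2 × 6.77 / 2.9) = 2.16 V.
V_GS = 0.726 + 2.16 = 2.89 V.

V_GS = 2.89 V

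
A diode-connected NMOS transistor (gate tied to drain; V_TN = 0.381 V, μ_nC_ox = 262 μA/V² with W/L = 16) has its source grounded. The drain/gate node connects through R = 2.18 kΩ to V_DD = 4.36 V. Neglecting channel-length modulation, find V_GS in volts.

V_GS = 1.21 V

With gate tied to drain, V_GS = V_DS ≥ V_GS − V_TN, so the device is in saturation.
k_n = μ_nC_ox · (W/L) = 4.192 mA/V².
KCL at the drain: ½ k_n (V_GS − V_TN)² = (V_DD − V_GS)/R.
Let x = V_GS − 0.381. Then 4.57 x² + x − 3.979 = 0, giving x = 0.83 V (positive root), so V_GS = 1.21 V.
I_D = (V_DD − V_GS)/R = (4.36 − 1.21) / 2.18 = 1.44 mA.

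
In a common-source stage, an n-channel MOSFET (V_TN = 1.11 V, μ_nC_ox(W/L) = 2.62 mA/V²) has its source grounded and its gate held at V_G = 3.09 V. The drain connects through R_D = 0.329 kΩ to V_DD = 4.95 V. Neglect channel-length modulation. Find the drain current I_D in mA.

I_D = 5.14 mA

V_GS = V_G = 3.09 V, so V_ov = 3.09 − 1.11 = 1.98 V.
Assume saturation: I_D = ½ k_n V_ov² = 0.5 × 2.62 × 1.98² = 5.14 mA, giving V_DS = V_DD − I_D R_D = 4.95 − 5.14 × 0.329 = 3.26 V.
V_DS = 3.26 V ≥ V_ov = 1.98 V, confirming saturation.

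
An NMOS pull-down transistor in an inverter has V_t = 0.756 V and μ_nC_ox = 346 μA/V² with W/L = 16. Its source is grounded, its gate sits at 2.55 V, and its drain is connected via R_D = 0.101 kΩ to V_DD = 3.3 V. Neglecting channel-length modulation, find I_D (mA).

V_GS = V_G = 2.55 V, so V_ov = 2.55 − 0.756 = 1.79 V.
k_n = μ_nC_ox · (W/L) = 5.536 mA/V².
Assume saturation: I_D = ½ k_n V_ov² = 0.5 × 5.536 × 1.79² = 8.91 mA, giving V_DS = V_DD − I_D R_D = 3.3 − 8.91 × 0.101 = 2.4 V.
V_DS = 2.4 V ≥ V_ov = 1.79 V, confirming saturation.

I_D = 8.91 mA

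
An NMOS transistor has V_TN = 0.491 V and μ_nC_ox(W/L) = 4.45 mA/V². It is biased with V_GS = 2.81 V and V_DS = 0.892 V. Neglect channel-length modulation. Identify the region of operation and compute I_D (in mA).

Triode; I_D = 7.43 mA

V_ov = V_GS − V_TN = 2.81 − 0.491 = 2.32 V.
Since V_DS = 0.892 V < V_ov = 2.32 V, the device is in the triode region.
I_D = k_n [V_ov · V_DS − ½ V_DS²] = 4.45 × [2.32 × 0.892 − 0.5 × 0.892²] = 7.43 mA.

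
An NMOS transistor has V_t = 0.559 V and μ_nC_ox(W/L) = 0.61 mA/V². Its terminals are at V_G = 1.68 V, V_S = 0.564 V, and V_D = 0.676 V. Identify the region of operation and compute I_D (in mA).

V_GS = V_G − V_S = 1.68 − 0.564 = 1.12 V; V_DS = V_D − V_S = 0.676 − 0.564 = 0.112 V.
V_ov = V_GS − V_t = 1.12 − 0.559 = 0.557 V.
Since V_DS = 0.112 V < V_ov = 0.557 V, the device is in the triode region.
I_D = k_n [V_ov · V_DS − ½ V_DS²] = 0.61 × [0.557 × 0.112 − 0.5 × 0.112²] = 0.0342 mA.

Triode; I_D = 0.0342 mA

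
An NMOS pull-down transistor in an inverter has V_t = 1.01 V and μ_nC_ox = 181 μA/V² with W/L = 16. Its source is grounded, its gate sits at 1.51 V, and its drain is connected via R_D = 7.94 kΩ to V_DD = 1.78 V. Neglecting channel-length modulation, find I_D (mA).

V_GS = V_G = 1.51 V, so V_ov = 1.51 − 1.01 = 0.5 V.
k_n = μ_nC_ox · (W/L) = 2.896 mA/V².
Assume saturation: I_D = ½ k_n V_ov² = 0.5 × 2.896 × 0.5² = 0.362 mA, giving V_DS = V_DD − I_D R_D = 1.78 − 0.362 × 7.94 = -1.09 V.
But -1.09 V < V_ov = 0.5 V, so the device is actually in triode.
In triode I_D = k_n[V_ov V_DS − ½ V_DS²] and I_D = (V_DD − V_DS)/R_D. Equating: 11.5 V_DS² − 12.5 V_DS + 1.78 = 0, giving V_DS = 0.169 V (the root below V_ov).
I_D = (1.78 − 0.169) / 7.94 = 0.203 mA.

I_D = 0.203 mA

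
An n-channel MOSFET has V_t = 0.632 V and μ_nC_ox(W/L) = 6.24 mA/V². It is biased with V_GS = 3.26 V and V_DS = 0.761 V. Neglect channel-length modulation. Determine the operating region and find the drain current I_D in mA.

V_ov = V_GS − V_t = 3.26 − 0.632 = 2.63 V.
Since V_DS = 0.761 V < V_ov = 2.63 V, the device is in the triode region.
I_D = k_n [V_ov · V_DS − ½ V_DS²] = 6.24 × [2.63 × 0.761 − 0.5 × 0.761²] = 10.7 mA.

Triode; I_D = 10.7 mA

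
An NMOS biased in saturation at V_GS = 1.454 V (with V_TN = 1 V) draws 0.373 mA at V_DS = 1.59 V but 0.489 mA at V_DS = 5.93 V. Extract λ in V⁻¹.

λ = 0.0809 V⁻¹

With V_GS fixed, I_D ∝ (1 + λ V_DS) in saturation, so I_D2/I_D1 = (1 + λ V_DS2)/(1 + λ V_DS1).
0.489/0.373 = 1.311 = (1 + 5.93 λ)/(1 + 1.59 λ).
Solving: λ (I_D1 V_DS2 − I_D2 V_DS1) = I_D2 − I_D1, so λ = (0.489 − 0.373) / (0.373 × 5.93 − 0.489 × 1.59) = 0.116 / 1.43 = 0.0809 V⁻¹.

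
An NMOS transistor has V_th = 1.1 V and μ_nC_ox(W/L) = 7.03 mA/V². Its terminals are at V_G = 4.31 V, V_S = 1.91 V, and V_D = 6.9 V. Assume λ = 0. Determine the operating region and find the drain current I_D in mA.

Saturation; I_D = 5.94 mA

V_GS = V_G − V_S = 4.31 − 1.91 = 2.4 V; V_DS = V_D − V_S = 6.9 − 1.91 = 4.99 V.
V_ov = V_GS − V_th = 2.4 − 1.1 = 1.3 V.
Since V_DS = 4.99 V ≥ V_ov = 1.3 V, the device is in saturation.
I_D = ½ k_n V_ov² = 0.5 × 7.03 × 1.3² = 5.94 mA.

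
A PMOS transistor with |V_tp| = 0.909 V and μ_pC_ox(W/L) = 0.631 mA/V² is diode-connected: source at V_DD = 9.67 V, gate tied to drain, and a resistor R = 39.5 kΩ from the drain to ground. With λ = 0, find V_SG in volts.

With gate tied to drain, V_SG = V_SD ≥ V_SG − |V_tp|, so the device is in saturation.
KCL at the drain: ½ k_p (V_SG − |V_tp|)² = (V_DD − V_SG)/R.
Let x = V_SG − 0.909. Then 12.5 x² + x − 8.761 = 0, giving x = 0.799 V (positive root), so V_SG = 1.71 V.
I_D = (V_DD − V_SG)/R = (9.67 − 1.71) / 39.5 = 0.202 mA.

V_SG = 1.71 V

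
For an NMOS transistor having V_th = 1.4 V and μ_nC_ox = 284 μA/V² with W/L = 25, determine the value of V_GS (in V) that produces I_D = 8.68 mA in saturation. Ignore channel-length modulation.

k_n = μ_nC_ox · (W/L) = 7.1 mA/V².
In saturation I_D = ½ k_n (V_GS − V_th)², so V_GS − V_th = √(2 I_D / k_n) = √(2 × 8.68 / 7.1) = 1.56 V.
V_GS = 1.4 + 1.56 = 2.96 V.

V_GS = 2.96 V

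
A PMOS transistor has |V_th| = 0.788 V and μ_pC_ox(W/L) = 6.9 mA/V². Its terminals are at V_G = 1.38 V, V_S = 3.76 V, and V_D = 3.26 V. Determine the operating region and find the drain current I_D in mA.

Triode; I_D = 4.63 mA

V_SG = V_S − V_G = 3.76 − 1.38 = 2.38 V; V_SD = V_S − V_D = 3.76 − 3.26 = 0.5 V.
V_ov = V_SG − |V_th| = 2.38 − 0.788 = 1.59 V.
Since V_SD = 0.5 V < V_ov = 1.59 V, the device is in the triode region.
I_D = k_p [V_ov · V_SD − ½ V_SD²] = 6.9 × [1.59 × 0.5 − 0.5 × 0.5²] = 4.63 mA.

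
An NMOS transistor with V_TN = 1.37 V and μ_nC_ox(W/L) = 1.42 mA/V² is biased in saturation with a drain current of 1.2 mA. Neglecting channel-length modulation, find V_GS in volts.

V_GS = 2.67 V

In saturation I_D = ½ k_n (V_GS − V_TN)², so V_GS − V_TN = √(2 I_D / k_n) = √(2 × 1.2 / 1.42) = 1.3 V.
V_GS = 1.37 + 1.3 = 2.67 V.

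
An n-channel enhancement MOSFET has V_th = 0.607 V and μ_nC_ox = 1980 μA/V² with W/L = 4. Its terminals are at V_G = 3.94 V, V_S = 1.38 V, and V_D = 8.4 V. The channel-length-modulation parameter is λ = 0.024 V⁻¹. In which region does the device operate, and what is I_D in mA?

V_GS = V_G − V_S = 3.94 − 1.38 = 2.56 V; V_DS = V_D − V_S = 8.4 − 1.38 = 7.02 V.
k_n = μ_nC_ox · (W/L) = 7.92 mA/V².
V_ov = V_GS − V_th = 2.56 − 0.607 = 1.95 V.
Since V_DS = 7.02 V ≥ V_ov = 1.95 V, the device is in saturation.
I_D = ½ k_n V_ov² (1 + λ V_DS) = 0.5 × 7.92 × 1.95² × (1 + 0.024 × 7.02) = 17.6 mA.

Saturation; I_D = 17.6 mA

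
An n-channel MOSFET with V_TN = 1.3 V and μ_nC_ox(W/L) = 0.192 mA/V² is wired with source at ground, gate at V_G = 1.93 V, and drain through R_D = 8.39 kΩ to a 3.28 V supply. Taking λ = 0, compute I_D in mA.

V_GS = V_G = 1.93 V, so V_ov = 1.93 − 1.3 = 0.63 V.
Assume saturation: I_D = ½ k_n V_ov² = 0.5 × 0.192 × 0.63² = 0.0381 mA, giving V_DS = V_DD − I_D R_D = 3.28 − 0.0381 × 8.39 = 2.96 V.
V_DS = 2.96 V ≥ V_ov = 0.63 V, confirming saturation.

I_D = 0.0381 mA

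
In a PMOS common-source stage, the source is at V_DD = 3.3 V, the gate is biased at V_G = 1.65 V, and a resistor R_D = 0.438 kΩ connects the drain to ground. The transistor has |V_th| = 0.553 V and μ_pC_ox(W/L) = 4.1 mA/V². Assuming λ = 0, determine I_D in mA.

I_D = 2.47 mA

V_SG = V_DD − V_G = 3.3 − 1.65 = 1.65 V, so V_ov = 1.65 − 0.553 = 1.1 V.
Assume saturation: I_D = ½ k_p V_ov² = 0.5 × 4.1 × 1.1² = 2.47 mA, giving V_SD = V_DD − I_D R_D = 3.3 − 2.47 × 0.438 = 2.22 V.
V_SD = 2.22 V ≥ V_ov = 1.1 V, confirming saturation.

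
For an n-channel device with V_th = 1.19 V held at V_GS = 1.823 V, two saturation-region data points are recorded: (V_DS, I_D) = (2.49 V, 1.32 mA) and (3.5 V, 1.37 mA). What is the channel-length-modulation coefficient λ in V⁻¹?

λ = 0.0414 V⁻¹

With V_GS fixed, I_D ∝ (1 + λ V_DS) in saturation, so I_D2/I_D1 = (1 + λ V_DS2)/(1 + λ V_DS1).
1.37/1.32 = 1.038 = (1 + 3.5 λ)/(1 + 2.49 λ).
Solving: λ (I_D1 V_DS2 − I_D2 V_DS1) = I_D2 − I_D1, so λ = (1.37 − 1.32) / (1.32 × 3.5 − 1.37 × 2.49) = 0.05 / 1.21 = 0.0414 V⁻¹.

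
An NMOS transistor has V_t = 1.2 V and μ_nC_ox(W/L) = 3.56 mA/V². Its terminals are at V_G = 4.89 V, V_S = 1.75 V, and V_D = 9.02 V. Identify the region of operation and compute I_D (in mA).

Saturation; I_D = 6.70 mA

V_GS = V_G − V_S = 4.89 − 1.75 = 3.14 V; V_DS = V_D − V_S = 9.02 − 1.75 = 7.27 V.
V_ov = V_GS − V_t = 3.14 − 1.2 = 1.94 V.
Since V_DS = 7.27 V ≥ V_ov = 1.94 V, the device is in saturation.
I_D = ½ k_n V_ov² = 0.5 × 3.56 × 1.94² = 6.7 mA.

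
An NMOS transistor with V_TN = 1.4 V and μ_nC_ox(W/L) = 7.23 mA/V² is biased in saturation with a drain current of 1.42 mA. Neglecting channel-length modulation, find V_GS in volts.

V_GS = 2.03 V

In saturation I_D = ½ k_n (V_GS − V_TN)², so V_GS − V_TN = √(2 I_D / k_n) = √(2 × 1.42 / 7.23) = 0.627 V.
V_GS = 1.4 + 0.627 = 2.03 V.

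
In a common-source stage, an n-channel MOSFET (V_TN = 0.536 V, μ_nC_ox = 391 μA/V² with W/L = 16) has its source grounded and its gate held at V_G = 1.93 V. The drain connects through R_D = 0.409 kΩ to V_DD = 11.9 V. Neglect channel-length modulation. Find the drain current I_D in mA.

I_D = 6.08 mA

V_GS = V_G = 1.93 V, so V_ov = 1.93 − 0.536 = 1.39 V.
k_n = μ_nC_ox · (W/L) = 6.256 mA/V².
Assume saturation: I_D = ½ k_n V_ov² = 0.5 × 6.256 × 1.39² = 6.08 mA, giving V_DS = V_DD − I_D R_D = 11.9 − 6.08 × 0.409 = 9.41 V.
V_DS = 9.41 V ≥ V_ov = 1.39 V, confirming saturation.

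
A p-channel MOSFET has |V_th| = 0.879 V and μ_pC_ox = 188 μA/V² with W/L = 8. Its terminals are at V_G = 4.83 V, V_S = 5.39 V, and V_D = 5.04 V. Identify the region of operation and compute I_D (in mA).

V_SG = V_S − V_G = 5.39 − 4.83 = 0.56 V; V_SD = V_S − V_D = 5.39 − 5.04 = 0.35 V.
V_SG = 0.56 V < |V_th| = 0.879 V, so the transistor is in cutoff.

Cutoff; I_D = 0 mA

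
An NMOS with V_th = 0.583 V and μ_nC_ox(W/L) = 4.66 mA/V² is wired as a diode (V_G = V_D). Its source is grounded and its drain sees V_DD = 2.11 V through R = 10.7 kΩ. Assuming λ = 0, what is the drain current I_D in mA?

I_D = 0.121 mA

With gate tied to drain, V_GS = V_DS ≥ V_GS − V_th, so the device is in saturation.
KCL at the drain: ½ k_n (V_GS − V_th)² = (V_DD − V_GS)/R.
Let x = V_GS − 0.583. Then 24.9 x² + x − 1.527 = 0, giving x = 0.228 V (positive root), so V_GS = 0.811 V.
I_D = (V_DD − V_GS)/R = (2.11 − 0.811) / 10.7 = 0.121 mA.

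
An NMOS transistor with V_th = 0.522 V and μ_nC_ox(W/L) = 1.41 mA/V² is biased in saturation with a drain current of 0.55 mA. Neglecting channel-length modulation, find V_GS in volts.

V_GS = 1.41 V

In saturation I_D = ½ k_n (V_GS − V_th)², so V_GS − V_th = √(2 I_D / k_n) = √(2 × 0.55 / 1.41) = 0.883 V.
V_GS = 0.522 + 0.883 = 1.41 V.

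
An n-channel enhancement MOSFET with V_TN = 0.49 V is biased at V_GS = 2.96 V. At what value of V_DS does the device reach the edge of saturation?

V_DS,sat = 2.47 V

The boundary between triode and saturation is V_DS = V_GS − V_TN = V_ov.
V_ov = 2.96 − 0.49 = 2.47 V.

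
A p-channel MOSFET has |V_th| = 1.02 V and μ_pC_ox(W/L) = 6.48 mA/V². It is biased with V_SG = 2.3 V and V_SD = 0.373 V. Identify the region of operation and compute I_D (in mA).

V_ov = V_SG − |V_th| = 2.3 − 1.02 = 1.28 V.
Since V_SD = 0.373 V < V_ov = 1.28 V, the device is in the triode region.
I_D = k_p [V_ov · V_SD − ½ V_SD²] = 6.48 × [1.28 × 0.373 − 0.5 × 0.373²] = 2.64 mA.

Triode; I_D = 2.64 mA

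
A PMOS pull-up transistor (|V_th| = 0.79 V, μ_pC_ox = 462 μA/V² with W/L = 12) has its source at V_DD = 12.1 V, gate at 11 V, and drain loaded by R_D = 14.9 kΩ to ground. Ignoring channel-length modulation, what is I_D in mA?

I_D = 0.266 mA

V_SG = V_DD − V_G = 12.1 − 11 = 1.1 V, so V_ov = 1.1 − 0.79 = 0.31 V.
k_p = μ_pC_ox · (W/L) = 5.544 mA/V².
Assume saturation: I_D = ½ k_p V_ov² = 0.5 × 5.544 × 0.31² = 0.266 mA, giving V_SD = V_DD − I_D R_D = 12.1 − 0.266 × 14.9 = 8.13 V.
V_SD = 8.13 V ≥ V_ov = 0.31 V, confirming saturation.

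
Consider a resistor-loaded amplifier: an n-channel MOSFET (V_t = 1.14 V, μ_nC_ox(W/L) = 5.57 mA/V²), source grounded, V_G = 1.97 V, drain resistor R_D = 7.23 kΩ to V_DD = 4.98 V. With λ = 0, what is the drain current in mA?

V_GS = V_G = 1.97 V, so V_ov = 1.97 − 1.14 = 0.83 V.
Assume saturation: I_D = ½ k_n V_ov² = 0.5 × 5.57 × 0.83² = 1.92 mA, giving V_DS = V_DD − I_D R_D = 4.98 − 1.92 × 7.23 = -8.89 V.
But -8.89 V < V_ov = 0.83 V, so the device is actually in triode.
In triode I_D = k_n[V_ov V_DS − ½ V_DS²] and I_D = (V_DD − V_DS)/R_D. Equating: 20.1 V_DS² − 34.43 V_DS + 4.98 = 0, giving V_DS = 0.16 V (the root below V_ov).
I_D = (4.98 − 0.16) / 7.23 = 0.667 mA.

I_D = 0.667 mA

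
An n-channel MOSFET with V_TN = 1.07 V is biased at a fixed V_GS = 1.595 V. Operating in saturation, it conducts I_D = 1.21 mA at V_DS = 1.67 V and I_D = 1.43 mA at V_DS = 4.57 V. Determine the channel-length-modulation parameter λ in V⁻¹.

With V_GS fixed, I_D ∝ (1 + λ V_DS) in saturation, so I_D2/I_D1 = (1 + λ V_DS2)/(1 + λ V_DS1).
1.43/1.21 = 1.182 = (1 + 4.57 λ)/(1 + 1.67 λ).
Solving: λ (I_D1 V_DS2 − I_D2 V_DS1) = I_D2 − I_D1, so λ = (1.43 − 1.21) / (1.21 × 4.57 − 1.43 × 1.67) = 0.22 / 3.14 = 0.07 V⁻¹.

λ = 0.0700 V⁻¹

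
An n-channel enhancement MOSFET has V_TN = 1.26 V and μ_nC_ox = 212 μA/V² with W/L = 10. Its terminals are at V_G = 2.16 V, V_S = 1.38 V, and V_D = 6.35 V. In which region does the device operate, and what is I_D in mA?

Cutoff; I_D = 0 mA

V_GS = V_G − V_S = 2.16 − 1.38 = 0.78 V; V_DS = V_D − V_S = 6.35 − 1.38 = 4.97 V.
V_GS = 0.78 V < V_TN = 1.26 V, so the transistor is in cutoff.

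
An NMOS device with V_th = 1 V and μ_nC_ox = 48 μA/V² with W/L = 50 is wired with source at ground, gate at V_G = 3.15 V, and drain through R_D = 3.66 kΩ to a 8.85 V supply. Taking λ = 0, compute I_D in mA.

V_GS = V_G = 3.15 V, so V_ov = 3.15 − 1 = 2.15 V.
k_n = μ_nC_ox · (W/L) = 2.4 mA/V².
Assume saturation: I_D = ½ k_n V_ov² = 0.5 × 2.4 × 2.15² = 5.55 mA, giving V_DS = V_DD − I_D R_D = 8.85 − 5.55 × 3.66 = -11.5 V.
But -11.5 V < V_ov = 2.15 V, so the device is actually in triode.
In triode I_D = k_n[V_ov V_DS − ½ V_DS²] and I_D = (V_DD − V_DS)/R_D. Equating: 4.39 V_DS² − 19.89 V_DS + 8.85 = 0, giving V_DS = 0.5 V (the root below V_ov).
I_D = (8.85 − 0.5) / 3.66 = 2.28 mA.

I_D = 2.28 mA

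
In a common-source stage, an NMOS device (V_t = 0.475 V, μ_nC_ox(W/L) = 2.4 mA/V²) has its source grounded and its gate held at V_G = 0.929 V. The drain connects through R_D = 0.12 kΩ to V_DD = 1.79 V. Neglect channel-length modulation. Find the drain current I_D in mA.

V_GS = V_G = 0.929 V, so V_ov = 0.929 − 0.475 = 0.454 V.
Assume saturation: I_D = ½ k_n V_ov² = 0.5 × 2.4 × 0.454² = 0.247 mA, giving V_DS = V_DD − I_D R_D = 1.79 − 0.247 × 0.12 = 1.76 V.
V_DS = 1.76 V ≥ V_ov = 0.454 V, confirming saturation.

I_D = 0.247 mA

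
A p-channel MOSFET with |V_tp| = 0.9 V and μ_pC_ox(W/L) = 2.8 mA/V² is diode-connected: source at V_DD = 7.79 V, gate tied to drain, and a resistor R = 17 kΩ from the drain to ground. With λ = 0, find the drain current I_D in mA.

With gate tied to drain, V_SG = V_SD ≥ V_SG − |V_tp|, so the device is in saturation.
KCL at the drain: ½ k_p (V_SG − |V_tp|)² = (V_DD − V_SG)/R.
Let x = V_SG − 0.9. Then 23.8 x² + x − 6.89 = 0, giving x = 0.517 V (positive root), so V_SG = 1.42 V.
I_D = (V_DD − V_SG)/R = (7.79 − 1.42) / 17 = 0.375 mA.

I_D = 0.375 mA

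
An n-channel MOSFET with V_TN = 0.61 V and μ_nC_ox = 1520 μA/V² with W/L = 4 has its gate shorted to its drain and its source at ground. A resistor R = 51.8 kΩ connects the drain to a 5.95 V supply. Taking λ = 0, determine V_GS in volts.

With gate tied to drain, V_GS = V_DS ≥ V_GS − V_TN, so the device is in saturation.
k_n = μ_nC_ox · (W/L) = 6.08 mA/V².
KCL at the drain: ½ k_n (V_GS − V_TN)² = (V_DD − V_GS)/R.
Let x = V_GS − 0.61. Then 157 x² + x − 5.34 = 0, giving x = 0.181 V (positive root), so V_GS = 0.791 V.
I_D = (V_DD − V_GS)/R = (5.95 − 0.791) / 51.8 = 0.0996 mA.

V_GS = 0.791 V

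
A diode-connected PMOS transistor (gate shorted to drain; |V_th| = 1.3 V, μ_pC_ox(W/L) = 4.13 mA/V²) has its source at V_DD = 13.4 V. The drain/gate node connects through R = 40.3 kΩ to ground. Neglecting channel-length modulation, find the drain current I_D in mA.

I_D = 0.291 mA

With gate tied to drain, V_SG = V_SD ≥ V_SG − |V_th|, so the device is in saturation.
KCL at the drain: ½ k_p (V_SG − |V_th|)² = (V_DD − V_SG)/R.
Let x = V_SG − 1.3. Then 83.2 x² + x − 12.1 = 0, giving x = 0.375 V (positive root), so V_SG = 1.68 V.
I_D = (V_DD − V_SG)/R = (13.4 − 1.68) / 40.3 = 0.291 mA.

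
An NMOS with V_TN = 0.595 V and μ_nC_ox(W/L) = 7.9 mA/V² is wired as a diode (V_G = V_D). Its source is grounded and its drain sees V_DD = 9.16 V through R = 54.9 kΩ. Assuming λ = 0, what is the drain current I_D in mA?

With gate tied to drain, V_GS = V_DS ≥ V_GS − V_TN, so the device is in saturation.
KCL at the drain: ½ k_n (V_GS − V_TN)² = (V_DD − V_GS)/R.
Let x = V_GS − 0.595. Then 217 x² + x − 8.565 = 0, giving x = 0.196 V (positive root), so V_GS = 0.791 V.
I_D = (V_DD − V_GS)/R = (9.16 − 0.791) / 54.9 = 0.152 mA.

I_D = 0.152 mA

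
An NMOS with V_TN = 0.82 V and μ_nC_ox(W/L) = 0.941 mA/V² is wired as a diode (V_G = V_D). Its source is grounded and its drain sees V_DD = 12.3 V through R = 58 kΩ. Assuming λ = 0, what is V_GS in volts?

V_GS = 1.45 V

With gate tied to drain, V_GS = V_DS ≥ V_GS − V_TN, so the device is in saturation.
KCL at the drain: ½ k_n (V_GS − V_TN)² = (V_DD − V_GS)/R.
Let x = V_GS − 0.82. Then 27.3 x² + x − 11.48 = 0, giving x = 0.631 V (positive root), so V_GS = 1.45 V.
I_D = (V_DD − V_GS)/R = (12.3 − 1.45) / 58 = 0.187 mA.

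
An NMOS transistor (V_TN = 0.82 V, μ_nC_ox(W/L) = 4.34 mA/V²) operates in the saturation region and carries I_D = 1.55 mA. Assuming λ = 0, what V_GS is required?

V_GS = 1.67 V

In saturation I_D = ½ k_n (V_GS − V_TN)², so V_GS − V_TN = √(2 I_D / k_n) = √(2 × 1.55 / 4.34) = 0.845 V.
V_GS = 0.82 + 0.845 = 1.67 V.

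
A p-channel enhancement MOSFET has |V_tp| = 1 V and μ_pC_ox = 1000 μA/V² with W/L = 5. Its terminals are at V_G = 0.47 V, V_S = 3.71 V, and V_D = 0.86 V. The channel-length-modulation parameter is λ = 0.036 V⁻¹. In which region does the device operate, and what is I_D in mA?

Saturation; I_D = 13.8 mA

V_SG = V_S − V_G = 3.71 − 0.47 = 3.24 V; V_SD = V_S − V_D = 3.71 − 0.86 = 2.85 V.
k_p = μ_pC_ox · (W/L) = 5 mA/V².
V_ov = V_SG − |V_tp| = 3.24 − 1 = 2.24 V.
Since V_SD = 2.85 V ≥ V_ov = 2.24 V, the device is in saturation.
I_D = ½ k_p V_ov² (1 + λ V_SD) = 0.5 × 5 × 2.24² × (1 + 0.036 × 2.85) = 13.8 mA.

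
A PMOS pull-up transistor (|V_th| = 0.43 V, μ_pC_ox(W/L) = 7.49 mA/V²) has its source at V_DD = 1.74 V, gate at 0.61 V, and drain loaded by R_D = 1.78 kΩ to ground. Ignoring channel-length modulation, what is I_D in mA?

I_D = 0.870 mA

V_SG = V_DD − V_G = 1.74 − 0.61 = 1.13 V, so V_ov = 1.13 − 0.43 = 0.7 V.
Assume saturation: I_D = ½ k_p V_ov² = 0.5 × 7.49 × 0.7² = 1.84 mA, giving V_SD = V_DD − I_D R_D = 1.74 − 1.84 × 1.78 = -1.53 V.
But -1.53 V < V_ov = 0.7 V, so the device is actually in triode.
In triode I_D = k_p[V_ov V_SD − ½ V_SD²] and I_D = (V_DD − V_SD)/R_D. Equating: 6.67 V_SD² − 10.33 V_SD + 1.74 = 0, giving V_SD = 0.192 V (the root below V_ov).
I_D = (1.74 − 0.192) / 1.78 = 0.87 mA.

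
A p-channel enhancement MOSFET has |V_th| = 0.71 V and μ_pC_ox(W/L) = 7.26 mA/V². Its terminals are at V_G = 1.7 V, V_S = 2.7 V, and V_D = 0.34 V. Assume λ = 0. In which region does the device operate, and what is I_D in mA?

Saturation; I_D = 0.305 mA

V_SG = V_S − V_G = 2.7 − 1.7 = 1 V; V_SD = V_S − V_D = 2.7 − 0.34 = 2.36 V.
V_ov = V_SG − |V_th| = 1 − 0.71 = 0.29 V.
Since V_SD = 2.36 V ≥ V_ov = 0.29 V, the device is in saturation.
I_D = ½ k_p V_ov² = 0.5 × 7.26 × 0.29² = 0.305 mA.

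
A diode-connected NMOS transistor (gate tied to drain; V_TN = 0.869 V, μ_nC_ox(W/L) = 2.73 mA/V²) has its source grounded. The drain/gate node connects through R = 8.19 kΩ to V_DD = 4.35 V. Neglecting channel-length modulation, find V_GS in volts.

V_GS = 1.38 V

With gate tied to drain, V_GS = V_DS ≥ V_GS − V_TN, so the device is in saturation.
KCL at the drain: ½ k_n (V_GS − V_TN)² = (V_DD − V_GS)/R.
Let x = V_GS − 0.869. Then 11.2 x² + x − 3.481 = 0, giving x = 0.515 V (positive root), so V_GS = 1.38 V.
I_D = (V_DD − V_GS)/R = (4.35 − 1.38) / 8.19 = 0.362 mA.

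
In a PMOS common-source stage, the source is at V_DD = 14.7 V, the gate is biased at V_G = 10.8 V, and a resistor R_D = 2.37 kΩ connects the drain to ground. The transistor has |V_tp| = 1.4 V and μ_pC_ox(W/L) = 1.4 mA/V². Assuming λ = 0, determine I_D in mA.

I_D = 4.37 mA

V_SG = V_DD − V_G = 14.7 − 10.8 = 3.9 V, so V_ov = 3.9 − 1.4 = 2.5 V.
Assume saturation: I_D = ½ k_p V_ov² = 0.5 × 1.4 × 2.5² = 4.37 mA, giving V_SD = V_DD − I_D R_D = 14.7 − 4.37 × 2.37 = 4.33 V.
V_SD = 4.33 V ≥ V_ov = 2.5 V, confirming saturation.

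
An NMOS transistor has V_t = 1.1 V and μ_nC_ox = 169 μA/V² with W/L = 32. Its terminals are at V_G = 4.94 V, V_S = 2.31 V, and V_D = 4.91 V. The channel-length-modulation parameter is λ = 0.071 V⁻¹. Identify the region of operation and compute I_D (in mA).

V_GS = V_G − V_S = 4.94 − 2.31 = 2.63 V; V_DS = V_D − V_S = 4.91 − 2.31 = 2.6 V.
k_n = μ_nC_ox · (W/L) = 5.408 mA/V².
V_ov = V_GS − V_t = 2.63 − 1.1 = 1.53 V.
Since V_DS = 2.6 V ≥ V_ov = 1.53 V, the device is in saturation.
I_D = ½ k_n V_ov² (1 + λ V_DS) = 0.5 × 5.408 × 1.53² × (1 + 0.071 × 2.6) = 7.5 mA.

Saturation; I_D = 7.50 mA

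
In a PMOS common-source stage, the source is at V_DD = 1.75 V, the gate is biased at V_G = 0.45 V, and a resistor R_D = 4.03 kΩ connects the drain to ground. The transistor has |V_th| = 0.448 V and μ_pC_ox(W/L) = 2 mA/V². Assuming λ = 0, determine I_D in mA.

I_D = 0.371 mA

V_SG = V_DD − V_G = 1.75 − 0.45 = 1.3 V, so V_ov = 1.3 − 0.448 = 0.852 V.
Assume saturation: I_D = ½ k_p V_ov² = 0.5 × 2 × 0.852² = 0.726 mA, giving V_SD = V_DD − I_D R_D = 1.75 − 0.726 × 4.03 = -1.18 V.
But -1.18 V < V_ov = 0.852 V, so the device is actually in triode.
In triode I_D = k_p[V_ov V_SD − ½ V_SD²] and I_D = (V_DD − V_SD)/R_D. Equating: 4.03 V_SD² − 7.867 V_SD + 1.75 = 0, giving V_SD = 0.256 V (the root below V_ov).
I_D = (1.75 − 0.256) / 4.03 = 0.371 mA.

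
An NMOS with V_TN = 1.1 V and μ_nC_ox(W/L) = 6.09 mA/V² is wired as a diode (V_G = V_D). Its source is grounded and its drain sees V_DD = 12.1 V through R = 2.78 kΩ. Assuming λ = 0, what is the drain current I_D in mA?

With gate tied to drain, V_GS = V_DS ≥ V_GS − V_TN, so the device is in saturation.
KCL at the drain: ½ k_n (V_GS − V_TN)² = (V_DD − V_GS)/R.
Let x = V_GS − 1.1. Then 8.47 x² + x − 11 = 0, giving x = 1.08 V (positive root), so V_GS = 2.18 V.
I_D = (V_DD − V_GS)/R = (12.1 − 2.18) / 2.78 = 3.57 mA.

I_D = 3.57 mA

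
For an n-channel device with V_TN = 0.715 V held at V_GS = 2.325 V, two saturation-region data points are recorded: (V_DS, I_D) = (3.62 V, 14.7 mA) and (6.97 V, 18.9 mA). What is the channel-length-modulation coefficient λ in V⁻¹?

λ = 0.123 V⁻¹

With V_GS fixed, I_D ∝ (1 + λ V_DS) in saturation, so I_D2/I_D1 = (1 + λ V_DS2)/(1 + λ V_DS1).
18.9/14.7 = 1.286 = (1 + 6.97 λ)/(1 + 3.62 λ).
Solving: λ (I_D1 V_DS2 − I_D2 V_DS1) = I_D2 − I_D1, so λ = (18.9 − 14.7) / (14.7 × 6.97 − 18.9 × 3.62) = 4.2 / 34 = 0.123 V⁻¹.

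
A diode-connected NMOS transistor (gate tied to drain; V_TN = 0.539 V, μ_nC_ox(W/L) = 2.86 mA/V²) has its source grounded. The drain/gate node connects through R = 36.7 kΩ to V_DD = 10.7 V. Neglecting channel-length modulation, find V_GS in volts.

With gate tied to drain, V_GS = V_DS ≥ V_GS − V_TN, so the device is in saturation.
KCL at the drain: ½ k_n (V_GS − V_TN)² = (V_DD − V_GS)/R.
Let x = V_GS − 0.539. Then 52.5 x² + x − 10.16 = 0, giving x = 0.431 V (positive root), so V_GS = 0.97 V.
I_D = (V_DD − V_GS)/R = (10.7 − 0.97) / 36.7 = 0.265 mA.

V_GS = 0.970 V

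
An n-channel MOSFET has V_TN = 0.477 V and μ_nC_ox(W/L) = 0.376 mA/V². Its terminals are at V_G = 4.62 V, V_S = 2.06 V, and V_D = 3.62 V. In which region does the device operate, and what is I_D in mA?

Triode; I_D = 0.764 mA

V_GS = V_G − V_S = 4.62 − 2.06 = 2.56 V; V_DS = V_D − V_S = 3.62 − 2.06 = 1.56 V.
V_ov = V_GS − V_TN = 2.56 − 0.477 = 2.08 V.
Since V_DS = 1.56 V < V_ov = 2.08 V, the device is in the triode region.
I_D = k_n [V_ov · V_DS − ½ V_DS²] = 0.376 × [2.08 × 1.56 − 0.5 × 1.56²] = 0.764 mA.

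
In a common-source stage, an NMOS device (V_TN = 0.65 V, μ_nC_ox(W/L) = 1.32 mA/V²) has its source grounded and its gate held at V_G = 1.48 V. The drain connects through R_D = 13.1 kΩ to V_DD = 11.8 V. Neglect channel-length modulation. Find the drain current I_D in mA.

I_D = 0.455 mA

V_GS = V_G = 1.48 V, so V_ov = 1.48 − 0.65 = 0.83 V.
Assume saturation: I_D = ½ k_n V_ov² = 0.5 × 1.32 × 0.83² = 0.455 mA, giving V_DS = V_DD − I_D R_D = 11.8 − 0.455 × 13.1 = 5.84 V.
V_DS = 5.84 V ≥ V_ov = 0.83 V, confirming saturation.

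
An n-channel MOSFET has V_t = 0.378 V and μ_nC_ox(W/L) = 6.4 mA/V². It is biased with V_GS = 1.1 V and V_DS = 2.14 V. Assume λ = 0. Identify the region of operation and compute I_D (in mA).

Saturation; I_D = 1.67 mA

V_ov = V_GS − V_t = 1.1 − 0.378 = 0.722 V.
Since V_DS = 2.14 V ≥ V_ov = 0.722 V, the device is in saturation.
I_D = ½ k_n V_ov² = 0.5 × 6.4 × 0.722² = 1.67 mA.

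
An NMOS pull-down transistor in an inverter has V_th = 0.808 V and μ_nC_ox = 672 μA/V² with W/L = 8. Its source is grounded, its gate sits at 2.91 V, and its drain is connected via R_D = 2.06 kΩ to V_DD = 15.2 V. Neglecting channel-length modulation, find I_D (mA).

V_GS = V_G = 2.91 V, so V_ov = 2.91 − 0.808 = 2.1 V.
k_n = μ_nC_ox · (W/L) = 5.376 mA/V².
Assume saturation: I_D = ½ k_n V_ov² = 0.5 × 5.376 × 2.1² = 11.9 mA, giving V_DS = V_DD − I_D R_D = 15.2 − 11.9 × 2.06 = -9.27 V.
But -9.27 V < V_ov = 2.1 V, so the device is actually in triode.
In triode I_D = k_n[V_ov V_DS − ½ V_DS²] and I_D = (V_DD − V_DS)/R_D. Equating: 5.54 V_DS² − 24.28 V_DS + 15.2 = 0, giving V_DS = 0.757 V (the root below V_ov).
I_D = (15.2 − 0.757) / 2.06 = 7.01 mA.

I_D = 7.01 mA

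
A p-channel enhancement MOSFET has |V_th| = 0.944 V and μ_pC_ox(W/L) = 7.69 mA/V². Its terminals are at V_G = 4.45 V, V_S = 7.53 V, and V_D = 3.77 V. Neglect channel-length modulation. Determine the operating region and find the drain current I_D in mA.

Saturation; I_D = 17.5 mA

V_SG = V_S − V_G = 7.53 − 4.45 = 3.08 V; V_SD = V_S − V_D = 7.53 − 3.77 = 3.76 V.
V_ov = V_SG − |V_th| = 3.08 − 0.944 = 2.14 V.
Since V_SD = 3.76 V ≥ V_ov = 2.14 V, the device is in saturation.
I_D = ½ k_p V_ov² = 0.5 × 7.69 × 2.14² = 17.5 mA.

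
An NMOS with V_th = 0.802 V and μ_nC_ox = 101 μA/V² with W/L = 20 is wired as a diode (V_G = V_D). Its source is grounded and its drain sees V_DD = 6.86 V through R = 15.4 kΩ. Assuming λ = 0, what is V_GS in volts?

V_GS = 1.39 V

With gate tied to drain, V_GS = V_DS ≥ V_GS − V_th, so the device is in saturation.
k_n = μ_nC_ox · (W/L) = 2.02 mA/V².
KCL at the drain: ½ k_n (V_GS − V_th)² = (V_DD − V_GS)/R.
Let x = V_GS − 0.802. Then 15.6 x² + x − 6.058 = 0, giving x = 0.593 V (positive root), so V_GS = 1.39 V.
I_D = (V_DD − V_GS)/R = (6.86 − 1.39) / 15.4 = 0.355 mA.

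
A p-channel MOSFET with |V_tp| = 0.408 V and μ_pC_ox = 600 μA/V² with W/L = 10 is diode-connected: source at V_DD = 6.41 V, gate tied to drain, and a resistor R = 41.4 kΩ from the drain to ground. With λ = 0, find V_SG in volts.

With gate tied to drain, V_SG = V_SD ≥ V_SG − |V_tp|, so the device is in saturation.
k_p = μ_pC_ox · (W/L) = 6 mA/V².
KCL at the drain: ½ k_p (V_SG − |V_tp|)² = (V_DD − V_SG)/R.
Let x = V_SG − 0.408. Then 124 x² + x − 6.002 = 0, giving x = 0.216 V (positive root), so V_SG = 0.624 V.
I_D = (V_DD − V_SG)/R = (6.41 − 0.624) / 41.4 = 0.14 mA.

V_SG = 0.624 V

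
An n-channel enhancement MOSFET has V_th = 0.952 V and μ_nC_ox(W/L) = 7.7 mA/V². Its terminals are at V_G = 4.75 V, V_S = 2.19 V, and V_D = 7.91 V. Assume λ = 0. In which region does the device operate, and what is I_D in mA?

Saturation; I_D = 9.95 mA

V_GS = V_G − V_S = 4.75 − 2.19 = 2.56 V; V_DS = V_D − V_S = 7.91 − 2.19 = 5.72 V.
V_ov = V_GS − V_th = 2.56 − 0.952 = 1.61 V.
Since V_DS = 5.72 V ≥ V_ov = 1.61 V, the device is in saturation.
I_D = ½ k_n V_ov² = 0.5 × 7.7 × 1.61² = 9.95 mA.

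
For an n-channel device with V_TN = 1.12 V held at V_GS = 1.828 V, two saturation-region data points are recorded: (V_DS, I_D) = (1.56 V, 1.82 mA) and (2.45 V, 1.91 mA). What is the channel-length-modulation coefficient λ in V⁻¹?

With V_GS fixed, I_D ∝ (1 + λ V_DS) in saturation, so I_D2/I_D1 = (1 + λ V_DS2)/(1 + λ V_DS1).
1.91/1.82 = 1.049 = (1 + 2.45 λ)/(1 + 1.56 λ).
Solving: λ (I_D1 V_DS2 − I_D2 V_DS1) = I_D2 − I_D1, so λ = (1.91 − 1.82) / (1.82 × 2.45 − 1.91 × 1.56) = 0.09 / 1.48 = 0.0608 V⁻¹.

λ = 0.0608 V⁻¹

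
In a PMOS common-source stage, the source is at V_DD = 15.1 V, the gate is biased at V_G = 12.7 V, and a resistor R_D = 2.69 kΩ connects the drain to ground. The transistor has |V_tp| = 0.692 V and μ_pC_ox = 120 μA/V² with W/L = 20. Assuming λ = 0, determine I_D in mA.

V_SG = V_DD − V_G = 15.1 − 12.7 = 2.4 V, so V_ov = 2.4 − 0.692 = 1.71 V.
k_p = μ_pC_ox · (W/L) = 2.4 mA/V².
Assume saturation: I_D = ½ k_p V_ov² = 0.5 × 2.4 × 1.71² = 3.5 mA, giving V_SD = V_DD − I_D R_D = 15.1 − 3.5 × 2.69 = 5.68 V.
V_SD = 5.68 V ≥ V_ov = 1.71 V, confirming saturation.

I_D = 3.50 mA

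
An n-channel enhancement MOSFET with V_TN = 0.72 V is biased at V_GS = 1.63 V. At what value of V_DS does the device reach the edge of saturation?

The boundary between triode and saturation is V_DS = V_GS − V_TN = V_ov.
V_ov = 1.63 − 0.72 = 0.91 V.

V_DS,sat = 0.910 V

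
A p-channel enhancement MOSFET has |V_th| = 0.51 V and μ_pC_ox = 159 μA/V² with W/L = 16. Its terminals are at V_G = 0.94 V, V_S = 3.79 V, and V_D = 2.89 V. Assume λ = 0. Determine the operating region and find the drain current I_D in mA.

V_SG = V_S − V_G = 3.79 − 0.94 = 2.85 V; V_SD = V_S − V_D = 3.79 − 2.89 = 0.9 V.
k_p = μ_pC_ox · (W/L) = 2.544 mA/V².
V_ov = V_SG − |V_th| = 2.85 − 0.51 = 2.34 V.
Since V_SD = 0.9 V < V_ov = 2.34 V, the device is in the triode region.
I_D = k_p [V_ov · V_SD − ½ V_SD²] = 2.544 × [2.34 × 0.9 − 0.5 × 0.9²] = 4.33 mA.

Triode; I_D = 4.33 mA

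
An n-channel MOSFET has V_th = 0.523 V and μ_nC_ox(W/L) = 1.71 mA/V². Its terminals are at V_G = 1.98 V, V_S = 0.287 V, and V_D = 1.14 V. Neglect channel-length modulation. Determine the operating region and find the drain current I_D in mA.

V_GS = V_G − V_S = 1.98 − 0.287 = 1.69 V; V_DS = V_D − V_S = 1.14 − 0.287 = 0.853 V.
V_ov = V_GS − V_th = 1.69 − 0.523 = 1.17 V.
Since V_DS = 0.853 V < V_ov = 1.17 V, the device is in the triode region.
I_D = k_n [V_ov · V_DS − ½ V_DS²] = 1.71 × [1.17 × 0.853 − 0.5 × 0.853²] = 1.08 mA.

Triode; I_D = 1.08 mA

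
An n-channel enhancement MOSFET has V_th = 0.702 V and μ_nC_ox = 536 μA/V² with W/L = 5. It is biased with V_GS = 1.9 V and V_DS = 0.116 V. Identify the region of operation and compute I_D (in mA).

Triode; I_D = 0.354 mA

k_n = μ_nC_ox · (W/L) = 2.68 mA/V².
V_ov = V_GS − V_th = 1.9 − 0.702 = 1.2 V.
Since V_DS = 0.116 V < V_ov = 1.2 V, the device is in the triode region.
I_D = k_n [V_ov · V_DS − ½ V_DS²] = 2.68 × [1.2 × 0.116 − 0.5 × 0.116²] = 0.354 mA.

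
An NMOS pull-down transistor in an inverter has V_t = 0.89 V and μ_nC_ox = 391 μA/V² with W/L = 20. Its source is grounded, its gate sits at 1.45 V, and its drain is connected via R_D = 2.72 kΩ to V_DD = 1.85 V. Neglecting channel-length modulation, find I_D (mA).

I_D = 0.619 mA

V_GS = V_G = 1.45 V, so V_ov = 1.45 − 0.89 = 0.56 V.
k_n = μ_nC_ox · (W/L) = 7.82 mA/V².
Assume saturation: I_D = ½ k_n V_ov² = 0.5 × 7.82 × 0.56² = 1.23 mA, giving V_DS = V_DD − I_D R_D = 1.85 − 1.23 × 2.72 = -1.49 V.
But -1.49 V < V_ov = 0.56 V, so the device is actually in triode.
In triode I_D = k_n[V_ov V_DS − ½ V_DS²] and I_D = (V_DD − V_DS)/R_D. Equating: 10.6 V_DS² − 12.91 V_DS + 1.85 = 0, giving V_DS = 0.166 V (the root below V_ov).
I_D = (1.85 − 0.166) / 2.72 = 0.619 mA.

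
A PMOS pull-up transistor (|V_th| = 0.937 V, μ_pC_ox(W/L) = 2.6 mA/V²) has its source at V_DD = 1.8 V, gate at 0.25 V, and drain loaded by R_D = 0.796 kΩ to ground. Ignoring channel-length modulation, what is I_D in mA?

V_SG = V_DD − V_G = 1.8 − 0.25 = 1.55 V, so V_ov = 1.55 − 0.937 = 0.613 V.
Assume saturation: I_D = ½ k_p V_ov² = 0.5 × 2.6 × 0.613² = 0.488 mA, giving V_SD = V_DD − I_D R_D = 1.8 − 0.488 × 0.796 = 1.41 V.
V_SD = 1.41 V ≥ V_ov = 0.613 V, confirming saturation.

I_D = 0.488 mA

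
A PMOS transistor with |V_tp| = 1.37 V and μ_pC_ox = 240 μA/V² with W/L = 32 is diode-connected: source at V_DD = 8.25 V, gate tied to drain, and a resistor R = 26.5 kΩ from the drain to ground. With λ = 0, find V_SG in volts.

V_SG = 1.63 V

With gate tied to drain, V_SG = V_SD ≥ V_SG − |V_tp|, so the device is in saturation.
k_p = μ_pC_ox · (W/L) = 7.68 mA/V².
KCL at the drain: ½ k_p (V_SG − |V_tp|)² = (V_DD − V_SG)/R.
Let x = V_SG − 1.37. Then 102 x² + x − 6.88 = 0, giving x = 0.255 V (positive root), so V_SG = 1.63 V.
I_D = (V_DD − V_SG)/R = (8.25 − 1.63) / 26.5 = 0.25 mA.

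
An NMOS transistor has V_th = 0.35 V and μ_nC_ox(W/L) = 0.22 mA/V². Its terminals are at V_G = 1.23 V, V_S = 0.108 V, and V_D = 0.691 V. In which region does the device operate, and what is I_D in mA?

V_GS = V_G − V_S = 1.23 − 0.108 = 1.12 V; V_DS = V_D − V_S = 0.691 − 0.108 = 0.583 V.
V_ov = V_GS − V_th = 1.12 − 0.35 = 0.772 V.
Since V_DS = 0.583 V < V_ov = 0.772 V, the device is in the triode region.
I_D = k_n [V_ov · V_DS − ½ V_DS²] = 0.22 × [0.772 × 0.583 − 0.5 × 0.583²] = 0.0616 mA.

Triode; I_D = 0.0616 mA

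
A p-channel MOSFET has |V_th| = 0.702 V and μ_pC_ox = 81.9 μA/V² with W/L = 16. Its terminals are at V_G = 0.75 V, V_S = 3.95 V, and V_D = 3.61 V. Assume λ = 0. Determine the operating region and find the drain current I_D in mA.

Triode; I_D = 1.04 mA

V_SG = V_S − V_G = 3.95 − 0.75 = 3.2 V; V_SD = V_S − V_D = 3.95 − 3.61 = 0.34 V.
k_p = μ_pC_ox · (W/L) = 1.31 mA/V².
V_ov = V_SG − |V_th| = 3.2 − 0.702 = 2.5 V.
Since V_SD = 0.34 V < V_ov = 2.5 V, the device is in the triode region.
I_D = k_p [V_ov · V_SD − ½ V_SD²] = 1.31 × [2.5 × 0.34 − 0.5 × 0.34²] = 1.04 mA.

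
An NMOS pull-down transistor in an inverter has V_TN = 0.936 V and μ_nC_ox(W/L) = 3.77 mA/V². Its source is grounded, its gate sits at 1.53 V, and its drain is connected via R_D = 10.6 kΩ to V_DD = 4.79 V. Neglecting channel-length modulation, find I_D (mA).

I_D = 0.429 mA

V_GS = V_G = 1.53 V, so V_ov = 1.53 − 0.936 = 0.594 V.
Assume saturation: I_D = ½ k_n V_ov² = 0.5 × 3.77 × 0.594² = 0.665 mA, giving V_DS = V_DD − I_D R_D = 4.79 − 0.665 × 10.6 = -2.26 V.
But -2.26 V < V_ov = 0.594 V, so the device is actually in triode.
In triode I_D = k_n[V_ov V_DS − ½ V_DS²] and I_D = (V_DD − V_DS)/R_D. Equating: 20 V_DS² − 24.74 V_DS + 4.79 = 0, giving V_DS = 0.24 V (the root below V_ov).
I_D = (4.79 − 0.24) / 10.6 = 0.429 mA.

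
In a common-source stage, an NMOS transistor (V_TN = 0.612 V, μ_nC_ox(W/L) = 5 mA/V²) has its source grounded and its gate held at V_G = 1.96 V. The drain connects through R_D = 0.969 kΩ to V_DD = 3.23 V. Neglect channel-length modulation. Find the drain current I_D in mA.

I_D = 2.80 mA

V_GS = V_G = 1.96 V, so V_ov = 1.96 − 0.612 = 1.35 V.
Assume saturation: I_D = ½ k_n V_ov² = 0.5 × 5 × 1.35² = 4.54 mA, giving V_DS = V_DD − I_D R_D = 3.23 − 4.54 × 0.969 = -1.17 V.
But -1.17 V < V_ov = 1.35 V, so the device is actually in triode.
In triode I_D = k_n[V_ov V_DS − ½ V_DS²] and I_D = (V_DD − V_DS)/R_D. Equating: 2.42 V_DS² − 7.531 V_DS + 3.23 = 0, giving V_DS = 0.514 V (the root below V_ov).
I_D = (3.23 − 0.514) / 0.969 = 2.8 mA.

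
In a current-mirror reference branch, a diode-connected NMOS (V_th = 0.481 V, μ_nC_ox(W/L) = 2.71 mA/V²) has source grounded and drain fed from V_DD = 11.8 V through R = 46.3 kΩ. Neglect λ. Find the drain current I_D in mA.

I_D = 0.235 mA

With gate tied to drain, V_GS = V_DS ≥ V_GS − V_th, so the device is in saturation.
KCL at the drain: ½ k_n (V_GS − V_th)² = (V_DD − V_GS)/R.
Let x = V_GS − 0.481. Then 62.7 x² + x − 11.32 = 0, giving x = 0.417 V (positive root), so V_GS = 0.898 V.
I_D = (V_DD − V_GS)/R = (11.8 − 0.898) / 46.3 = 0.235 mA.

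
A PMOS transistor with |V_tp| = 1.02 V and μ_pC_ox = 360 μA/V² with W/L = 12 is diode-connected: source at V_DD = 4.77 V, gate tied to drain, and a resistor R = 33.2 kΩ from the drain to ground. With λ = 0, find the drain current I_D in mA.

I_D = 0.106 mA

With gate tied to drain, V_SG = V_SD ≥ V_SG − |V_tp|, so the device is in saturation.
k_p = μ_pC_ox · (W/L) = 4.32 mA/V².
KCL at the drain: ½ k_p (V_SG − |V_tp|)² = (V_DD − V_SG)/R.
Let x = V_SG − 1.02. Then 71.7 x² + x − 3.75 = 0, giving x = 0.222 V (positive root), so V_SG = 1.24 V.
I_D = (V_DD − V_SG)/R = (4.77 − 1.24) / 33.2 = 0.106 mA.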